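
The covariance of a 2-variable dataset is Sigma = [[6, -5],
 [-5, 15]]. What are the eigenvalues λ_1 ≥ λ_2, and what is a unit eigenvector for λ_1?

Step 1 — characteristic polynomial of 2×2 Sigma:
  det(Sigma - λI) = λ² - trace · λ + det = 0.
  trace = 6 + 15 = 21, det = 6·15 - (-5)² = 65.
Step 2 — discriminant:
  Δ = trace² - 4·det = 441 - 260 = 181.
Step 3 — eigenvalues:
  λ = (trace ± √Δ)/2 = (21 ± 13.4536)/2,
  λ_1 = 17.2268,  λ_2 = 3.7732.

Step 4 — unit eigenvector for λ_1: solve (Sigma - λ_1 I)v = 0. First row:
  (6 - 17.2268)·v_x + (-5)·v_y = 0, i.e. (-11.2268)·v_x + (-5)·v_y = 0,
  so v ∝ (b, λ_1 - a) = (-5, 11.2268); multiply by -1 so the first entry is positive: u = (5, -11.2268).
  ||u|| = √((5)² + (-11.2268)²) = √(151.0413) ≈ 12.2899,
  v_1 = u/||u|| ≈ (0.4068, -0.9135) (||v_1|| = 1).

λ_1 = 17.2268,  λ_2 = 3.7732;  v_1 ≈ (0.4068, -0.9135)


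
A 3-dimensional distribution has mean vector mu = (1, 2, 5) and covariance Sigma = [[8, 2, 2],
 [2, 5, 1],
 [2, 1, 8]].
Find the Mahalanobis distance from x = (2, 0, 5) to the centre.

Step 1 — centre the observation: (x - mu) = (1, -2, 0).

Step 2 — invert Sigma (cofactor / det for 3×3, or solve directly):
  Sigma^{-1} = [[0.1455, -0.0522, -0.0299],
 [-0.0522, 0.2239, -0.0149],
 [-0.0299, -0.0149, 0.1343]].

Step 3 — form the quadratic (x - mu)^T · Sigma^{-1} · (x - mu):
  Sigma^{-1} · (x - mu) = (0.25, -0.5, 0).
  (x - mu)^T · [Sigma^{-1} · (x - mu)] = (1)·(0.25) + (-2)·(-0.5) + (0)·(0) = 1.25.

Step 4 — take square root: d = √(1.25) ≈ 1.118.

d(x, mu) = √(1.25) ≈ 1.118


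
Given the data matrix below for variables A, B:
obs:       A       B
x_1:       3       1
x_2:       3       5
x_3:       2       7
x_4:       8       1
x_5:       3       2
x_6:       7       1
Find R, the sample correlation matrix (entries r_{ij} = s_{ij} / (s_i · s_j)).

Step 1 — column means:
  mean(A) = (3 + 3 + 2 + 8 + 3 + 7) / 6 = 26/6 = 4.3333
  mean(B) = (1 + 5 + 7 + 1 + 2 + 1) / 6 = 17/6 = 2.8333

Step 2 — sample variances and covariances s[i,j] = (1/(n-1)) · Σ_k (x_{k,i} - mean_i) · (x_{k,j} - mean_j), with n-1 = 5:
  s[A,A] = ((-1.3333)·(-1.3333) + (-1.3333)·(-1.3333) + (-2.3333)·(-2.3333) + (3.6667)·(3.6667) + (-1.3333)·(-1.3333) + (2.6667)·(2.6667)) / 5 = 31.3333/5 = 6.2667
  s[A,B] = ((-1.3333)·(-1.8333) + (-1.3333)·(2.1667) + (-2.3333)·(4.1667) + (3.6667)·(-1.8333) + (-1.3333)·(-0.8333) + (2.6667)·(-1.8333)) / 5 = -20.6667/5 = -4.1333
  s[B,B] = ((-1.8333)·(-1.8333) + (2.1667)·(2.1667) + (4.1667)·(4.1667) + (-1.8333)·(-1.8333) + (-0.8333)·(-0.8333) + (-1.8333)·(-1.8333)) / 5 = 32.8333/5 = 6.5667
  Sample standard deviations s_i = √(s[i,i]):
  s(A) = √(6.2667) = 2.5033
  s(B) = √(6.5667) = 2.5626

Step 3 — r_{ij} = s_{ij} / (s_i · s_j):
  r[A,A] = 1 (diagonal).
  r[A,B] = -4.1333 / (2.5033 · 2.5626) = -4.1333 / 6.4149 = -0.6443
  r[B,B] = 1 (diagonal).

R is symmetric with unit diagonal. Assembling:

R = [[1, -0.6443],
 [-0.6443, 1]]


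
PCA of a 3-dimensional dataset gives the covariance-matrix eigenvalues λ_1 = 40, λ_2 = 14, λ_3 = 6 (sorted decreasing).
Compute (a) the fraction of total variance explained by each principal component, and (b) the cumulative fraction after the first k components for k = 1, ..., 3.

Step 1 — total variance = trace(Sigma) = Σ λ_i = 40 + 14 + 6 = 60.

Step 2 — fraction explained by component i = λ_i / Σ λ:
  PC1: 40/60 = 0.6667
  PC2: 14/60 = 0.2333
  PC3: 6/60 = 0.1

Step 3 — cumulative fraction after k components = (λ_1 + ... + λ_k) / Σ λ:
  k = 1: 40/60 = 0.6667
  k = 2: (40 + 14)/60 = 54/60 = 0.9
  k = 3: (40 + 14 + 6)/60 = 60/60 = 1

Summary (fraction, with percent):

explained: PC1 0.6667 (66.67%), PC2 0.2333 (23.33%), PC3 0.1 (10%);  cumulative: 0.6667, 0.9, 1


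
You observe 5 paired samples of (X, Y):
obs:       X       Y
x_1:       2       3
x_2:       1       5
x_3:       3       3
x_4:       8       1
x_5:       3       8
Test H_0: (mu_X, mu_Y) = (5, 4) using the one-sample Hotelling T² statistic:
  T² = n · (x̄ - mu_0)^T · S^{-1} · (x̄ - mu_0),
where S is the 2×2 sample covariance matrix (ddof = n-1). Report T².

Step 1 — sample mean vector:
  mean(X) = (2 + 1 + 3 + 8 + 3) / 5 = 17/5 = 3.4
  mean(Y) = (3 + 5 + 3 + 1 + 8) / 5 = 20/5 = 4
  x̄ = (3.4, 4),  deviation x̄ - mu_0 = (3.4, 4) - (5, 4) = (-1.6, 0).

Step 2 — sample covariance matrix, S[i,j] = (1/(n-1)) · Σ_k (x_{k,i} - mean_i) · (x_{k,j} - mean_j), divisor n-1 = 4:
  S[X,X] = ((-1.4)·(-1.4) + (-2.4)·(-2.4) + (-0.4)·(-0.4) + (4.6)·(4.6) + (-0.4)·(-0.4)) / 4 = 29.2/4 = 7.3
  S[X,Y] = ((-1.4)·(-1) + (-2.4)·(1) + (-0.4)·(-1) + (4.6)·(-3) + (-0.4)·(4)) / 4 = -16/4 = -4
  S[Y,Y] = ((-1)·(-1) + (1)·(1) + (-1)·(-1) + (-3)·(-3) + (4)·(4)) / 4 = 28/4 = 7
  S = [[7.3, -4],
 [-4, 7]].

Step 3 — invert S. det(S) = 7.3·7 - (-4)² = 35.1.
  S^{-1} = (1/det) · [[d, -b], [-b, a]] = [[0.1994, 0.114],
 [0.114, 0.208]].

Step 4 — quadratic form (x̄ - mu_0)^T · S^{-1} · (x̄ - mu_0):
  S^{-1} · (x̄ - mu_0) = (-0.3191, -0.1823),
  (x̄ - mu_0)^T · [...] = (-1.6)·(-0.3191) + (0)·(-0.1823) = 0.5105.

Step 5 — scale by n: T² = 5 · 0.5105 = 2.5527.

T² ≈ 2.5527


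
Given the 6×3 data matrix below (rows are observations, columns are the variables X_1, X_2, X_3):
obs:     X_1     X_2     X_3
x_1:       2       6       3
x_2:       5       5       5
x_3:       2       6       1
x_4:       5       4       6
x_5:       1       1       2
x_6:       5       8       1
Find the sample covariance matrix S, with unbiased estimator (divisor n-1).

Step 1 — column means:
  mean(X_1) = (2 + 5 + 2 + 5 + 1 + 5) / 6 = 20/6 = 3.3333
  mean(X_2) = (6 + 5 + 6 + 4 + 1 + 8) / 6 = 30/6 = 5
  mean(X_3) = (3 + 5 + 1 + 6 + 2 + 1) / 6 = 18/6 = 3

Step 2 — sample covariance S[i,j] = (1/(n-1)) · Σ_k (x_{k,i} - mean_i) · (x_{k,j} - mean_j), with n-1 = 5.
  S[X_1,X_1] = ((-1.3333)·(-1.3333) + (1.6667)·(1.6667) + (-1.3333)·(-1.3333) + (1.6667)·(1.6667) + (-2.3333)·(-2.3333) + (1.6667)·(1.6667)) / 5 = 17.3333/5 = 3.4667
  S[X_1,X_2] = ((-1.3333)·(1) + (1.6667)·(0) + (-1.3333)·(1) + (1.6667)·(-1) + (-2.3333)·(-4) + (1.6667)·(3)) / 5 = 10/5 = 2
  S[X_1,X_3] = ((-1.3333)·(0) + (1.6667)·(2) + (-1.3333)·(-2) + (1.6667)·(3) + (-2.3333)·(-1) + (1.6667)·(-2)) / 5 = 10/5 = 2
  S[X_2,X_2] = ((1)·(1) + (0)·(0) + (1)·(1) + (-1)·(-1) + (-4)·(-4) + (3)·(3)) / 5 = 28/5 = 5.6
  S[X_2,X_3] = ((1)·(0) + (0)·(2) + (1)·(-2) + (-1)·(3) + (-4)·(-1) + (3)·(-2)) / 5 = -7/5 = -1.4
  S[X_3,X_3] = ((0)·(0) + (2)·(2) + (-2)·(-2) + (3)·(3) + (-1)·(-1) + (-2)·(-2)) / 5 = 22/5 = 4.4

S is symmetric (S[j,i] = S[i,j]). Assembling:

S = [[3.4667, 2, 2],
 [2, 5.6, -1.4],
 [2, -1.4, 4.4]]


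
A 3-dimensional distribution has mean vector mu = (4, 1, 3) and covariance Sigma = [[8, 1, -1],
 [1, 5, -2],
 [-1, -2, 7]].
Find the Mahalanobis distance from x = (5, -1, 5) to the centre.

Step 1 — centre the observation: (x - mu) = (1, -2, 2).

Step 2 — invert Sigma (cofactor / det for 3×3, or solve directly):
  Sigma^{-1} = [[0.1292, -0.0208, 0.0125],
 [-0.0208, 0.2292, 0.0625],
 [0.0125, 0.0625, 0.1625]].

Step 3 — form the quadratic (x - mu)^T · Sigma^{-1} · (x - mu):
  Sigma^{-1} · (x - mu) = (0.1958, -0.3542, 0.2125).
  (x - mu)^T · [Sigma^{-1} · (x - mu)] = (1)·(0.1958) + (-2)·(-0.3542) + (2)·(0.2125) = 1.3292.

Step 4 — take square root: d = √(1.3292) ≈ 1.1529.

d(x, mu) = √(1.3292) ≈ 1.1529


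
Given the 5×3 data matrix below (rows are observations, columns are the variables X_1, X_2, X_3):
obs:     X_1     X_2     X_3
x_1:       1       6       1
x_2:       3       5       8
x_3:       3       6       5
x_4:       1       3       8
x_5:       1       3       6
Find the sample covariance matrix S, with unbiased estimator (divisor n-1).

Step 1 — column means:
  mean(X_1) = (1 + 3 + 3 + 1 + 1) / 5 = 9/5 = 1.8
  mean(X_2) = (6 + 5 + 6 + 3 + 3) / 5 = 23/5 = 4.6
  mean(X_3) = (1 + 8 + 5 + 8 + 6) / 5 = 28/5 = 5.6

Step 2 — sample covariance S[i,j] = (1/(n-1)) · Σ_k (x_{k,i} - mean_i) · (x_{k,j} - mean_j), with n-1 = 4.
  S[X_1,X_1] = ((-0.8)·(-0.8) + (1.2)·(1.2) + (1.2)·(1.2) + (-0.8)·(-0.8) + (-0.8)·(-0.8)) / 4 = 4.8/4 = 1.2
  S[X_1,X_2] = ((-0.8)·(1.4) + (1.2)·(0.4) + (1.2)·(1.4) + (-0.8)·(-1.6) + (-0.8)·(-1.6)) / 4 = 3.6/4 = 0.9
  S[X_1,X_3] = ((-0.8)·(-4.6) + (1.2)·(2.4) + (1.2)·(-0.6) + (-0.8)·(2.4) + (-0.8)·(0.4)) / 4 = 3.6/4 = 0.9
  S[X_2,X_2] = ((1.4)·(1.4) + (0.4)·(0.4) + (1.4)·(1.4) + (-1.6)·(-1.6) + (-1.6)·(-1.6)) / 4 = 9.2/4 = 2.3
  S[X_2,X_3] = ((1.4)·(-4.6) + (0.4)·(2.4) + (1.4)·(-0.6) + (-1.6)·(2.4) + (-1.6)·(0.4)) / 4 = -10.8/4 = -2.7
  S[X_3,X_3] = ((-4.6)·(-4.6) + (2.4)·(2.4) + (-0.6)·(-0.6) + (2.4)·(2.4) + (0.4)·(0.4)) / 4 = 33.2/4 = 8.3

S is symmetric (S[j,i] = S[i,j]). Assembling:

S = [[1.2, 0.9, 0.9],
 [0.9, 2.3, -2.7],
 [0.9, -2.7, 8.3]]


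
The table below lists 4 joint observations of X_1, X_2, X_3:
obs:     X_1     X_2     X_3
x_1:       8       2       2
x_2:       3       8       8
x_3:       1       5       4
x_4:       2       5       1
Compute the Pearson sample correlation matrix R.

Step 1 — column means:
  mean(X_1) = (8 + 3 + 1 + 2) / 4 = 14/4 = 3.5
  mean(X_2) = (2 + 8 + 5 + 5) / 4 = 20/4 = 5
  mean(X_3) = (2 + 8 + 4 + 1) / 4 = 15/4 = 3.75

Step 2 — sample variances and covariances s[i,j] = (1/(n-1)) · Σ_k (x_{k,i} - mean_i) · (x_{k,j} - mean_j), with n-1 = 3:
  s[X_1,X_1] = ((4.5)·(4.5) + (-0.5)·(-0.5) + (-2.5)·(-2.5) + (-1.5)·(-1.5)) / 3 = 29/3 = 9.6667
  s[X_1,X_2] = ((4.5)·(-3) + (-0.5)·(3) + (-2.5)·(0) + (-1.5)·(0)) / 3 = -15/3 = -5
  s[X_1,X_3] = ((4.5)·(-1.75) + (-0.5)·(4.25) + (-2.5)·(0.25) + (-1.5)·(-2.75)) / 3 = -6.5/3 = -2.1667
  s[X_2,X_2] = ((-3)·(-3) + (3)·(3) + (0)·(0) + (0)·(0)) / 3 = 18/3 = 6
  s[X_2,X_3] = ((-3)·(-1.75) + (3)·(4.25) + (0)·(0.25) + (0)·(-2.75)) / 3 = 18/3 = 6
  s[X_3,X_3] = ((-1.75)·(-1.75) + (4.25)·(4.25) + (0.25)·(0.25) + (-2.75)·(-2.75)) / 3 = 28.75/3 = 9.5833
  Sample standard deviations s_i = √(s[i,i]):
  s(X_1) = √(9.6667) = 3.1091
  s(X_2) = √(6) = 2.4495
  s(X_3) = √(9.5833) = 3.0957

Step 3 — r_{ij} = s_{ij} / (s_i · s_j):
  r[X_1,X_1] = 1 (diagonal).
  r[X_1,X_2] = -5 / (3.1091 · 2.4495) = -5 / 7.6158 = -0.6565
  r[X_1,X_3] = -2.1667 / (3.1091 · 3.0957) = -2.1667 / 9.6249 = -0.2251
  r[X_2,X_2] = 1 (diagonal).
  r[X_2,X_3] = 6 / (2.4495 · 3.0957) = 6 / 7.5829 = 0.7913
  r[X_3,X_3] = 1 (diagonal).

R is symmetric with unit diagonal. Assembling:

R = [[1, -0.6565, -0.2251],
 [-0.6565, 1, 0.7913],
 [-0.2251, 0.7913, 1]]


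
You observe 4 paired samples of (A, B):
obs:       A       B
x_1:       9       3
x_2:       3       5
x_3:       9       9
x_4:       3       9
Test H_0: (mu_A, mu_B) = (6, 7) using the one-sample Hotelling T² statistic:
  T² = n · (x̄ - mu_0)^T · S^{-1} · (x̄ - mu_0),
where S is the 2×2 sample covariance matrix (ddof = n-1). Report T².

Step 1 — sample mean vector:
  mean(A) = (9 + 3 + 9 + 3) / 4 = 24/4 = 6
  mean(B) = (3 + 5 + 9 + 9) / 4 = 26/4 = 6.5
  x̄ = (6, 6.5),  deviation x̄ - mu_0 = (6, 6.5) - (6, 7) = (0, -0.5).

Step 2 — sample covariance matrix, S[i,j] = (1/(n-1)) · Σ_k (x_{k,i} - mean_i) · (x_{k,j} - mean_j), divisor n-1 = 3:
  S[A,A] = ((3)·(3) + (-3)·(-3) + (3)·(3) + (-3)·(-3)) / 3 = 36/3 = 12
  S[A,B] = ((3)·(-3.5) + (-3)·(-1.5) + (3)·(2.5) + (-3)·(2.5)) / 3 = -6/3 = -2
  S[B,B] = ((-3.5)·(-3.5) + (-1.5)·(-1.5) + (2.5)·(2.5) + (2.5)·(2.5)) / 3 = 27/3 = 9
  S = [[12, -2],
 [-2, 9]].

Step 3 — invert S. det(S) = 12·9 - (-2)² = 104.
  S^{-1} = (1/det) · [[d, -b], [-b, a]] = [[0.0865, 0.0192],
 [0.0192, 0.1154]].

Step 4 — quadratic form (x̄ - mu_0)^T · S^{-1} · (x̄ - mu_0):
  S^{-1} · (x̄ - mu_0) = (-0.0096, -0.0577),
  (x̄ - mu_0)^T · [...] = (0)·(-0.0096) + (-0.5)·(-0.0577) = 0.0288.

Step 5 — scale by n: T² = 4 · 0.0288 = 0.1154.

T² ≈ 0.1154


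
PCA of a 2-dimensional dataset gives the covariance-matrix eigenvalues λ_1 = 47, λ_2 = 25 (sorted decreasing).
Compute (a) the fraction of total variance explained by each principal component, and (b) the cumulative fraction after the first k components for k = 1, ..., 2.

Step 1 — total variance = trace(Sigma) = Σ λ_i = 47 + 25 = 72.

Step 2 — fraction explained by component i = λ_i / Σ λ:
  PC1: 47/72 = 0.6528
  PC2: 25/72 = 0.3472

Step 3 — cumulative fraction after k components = (λ_1 + ... + λ_k) / Σ λ:
  k = 1: 47/72 = 0.6528
  k = 2: (47 + 25)/72 = 72/72 = 1

Summary (fraction, with percent):

explained: PC1 0.6528 (65.28%), PC2 0.3472 (34.72%);  cumulative: 0.6528, 1


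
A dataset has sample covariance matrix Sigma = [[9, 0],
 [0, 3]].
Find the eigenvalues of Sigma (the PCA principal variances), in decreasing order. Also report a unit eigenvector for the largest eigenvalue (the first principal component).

Step 1 — characteristic polynomial of 2×2 Sigma:
  det(Sigma - λI) = λ² - trace · λ + det = 0.
  trace = 9 + 3 = 12, det = 9·3 - (0)² = 27.
Step 2 — discriminant:
  Δ = trace² - 4·det = 144 - 108 = 36.
Step 3 — eigenvalues:
  λ = (trace ± √Δ)/2 = (12 ± 6)/2,
  λ_1 = 9,  λ_2 = 3.

Step 4 — unit eigenvector for λ_1: Sigma is diagonal, so its eigenvectors are the coordinate axes. λ_1 = 9 is the diagonal entry on the first coordinate axis, hence
  v_1 = (1, 0) (||v_1|| = 1).

λ_1 = 9,  λ_2 = 3;  v_1 ≈ (1, 0)


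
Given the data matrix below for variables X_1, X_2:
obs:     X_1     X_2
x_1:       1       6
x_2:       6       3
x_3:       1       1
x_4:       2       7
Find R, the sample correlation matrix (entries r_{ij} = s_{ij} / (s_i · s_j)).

Step 1 — column means:
  mean(X_1) = (1 + 6 + 1 + 2) / 4 = 10/4 = 2.5
  mean(X_2) = (6 + 3 + 1 + 7) / 4 = 17/4 = 4.25

Step 2 — sample variances and covariances s[i,j] = (1/(n-1)) · Σ_k (x_{k,i} - mean_i) · (x_{k,j} - mean_j), with n-1 = 3:
  s[X_1,X_1] = ((-1.5)·(-1.5) + (3.5)·(3.5) + (-1.5)·(-1.5) + (-0.5)·(-0.5)) / 3 = 17/3 = 5.6667
  s[X_1,X_2] = ((-1.5)·(1.75) + (3.5)·(-1.25) + (-1.5)·(-3.25) + (-0.5)·(2.75)) / 3 = -3.5/3 = -1.1667
  s[X_2,X_2] = ((1.75)·(1.75) + (-1.25)·(-1.25) + (-3.25)·(-3.25) + (2.75)·(2.75)) / 3 = 22.75/3 = 7.5833
  Sample standard deviations s_i = √(s[i,i]):
  s(X_1) = √(5.6667) = 2.3805
  s(X_2) = √(7.5833) = 2.7538

Step 3 — r_{ij} = s_{ij} / (s_i · s_j):
  r[X_1,X_1] = 1 (diagonal).
  r[X_1,X_2] = -1.1667 / (2.3805 · 2.7538) = -1.1667 / 6.5553 = -0.178
  r[X_2,X_2] = 1 (diagonal).

R is symmetric with unit diagonal. Assembling:

R = [[1, -0.178],
 [-0.178, 1]]


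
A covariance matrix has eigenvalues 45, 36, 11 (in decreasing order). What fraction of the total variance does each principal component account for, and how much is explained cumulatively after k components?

Step 1 — total variance = trace(Sigma) = Σ λ_i = 45 + 36 + 11 = 92.

Step 2 — fraction explained by component i = λ_i / Σ λ:
  PC1: 45/92 = 0.4891
  PC2: 36/92 = 0.3913
  PC3: 11/92 = 0.1196

Step 3 — cumulative fraction after k components = (λ_1 + ... + λ_k) / Σ λ:
  k = 1: 45/92 = 0.4891
  k = 2: (45 + 36)/92 = 81/92 = 0.8804
  k = 3: (45 + 36 + 11)/92 = 92/92 = 1

Summary (fraction, with percent):

explained: PC1 0.4891 (48.91%), PC2 0.3913 (39.13%), PC3 0.1196 (11.96%);  cumulative: 0.4891, 0.8804, 1


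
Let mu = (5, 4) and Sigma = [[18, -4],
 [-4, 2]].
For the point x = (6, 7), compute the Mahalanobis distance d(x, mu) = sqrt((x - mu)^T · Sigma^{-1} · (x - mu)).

Step 1 — centre the observation: (x - mu) = (1, 3).

Step 2 — invert Sigma. det(Sigma) = 18·2 - (-4)² = 20.
  Sigma^{-1} = (1/det) · [[d, -b], [-b, a]] = [[0.1, 0.2],
 [0.2, 0.9]].

Step 3 — form the quadratic (x - mu)^T · Sigma^{-1} · (x - mu):
  Sigma^{-1} · (x - mu) = (0.7, 2.9).
  (x - mu)^T · [Sigma^{-1} · (x - mu)] = (1)·(0.7) + (3)·(2.9) = 9.4.

Step 4 — take square root: d = √(9.4) ≈ 3.0659.

d(x, mu) = √(9.4) ≈ 3.0659


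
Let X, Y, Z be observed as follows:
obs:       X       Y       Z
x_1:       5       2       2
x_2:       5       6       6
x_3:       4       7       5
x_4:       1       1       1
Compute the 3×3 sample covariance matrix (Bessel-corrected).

Step 1 — column means:
  mean(X) = (5 + 5 + 4 + 1) / 4 = 15/4 = 3.75
  mean(Y) = (2 + 6 + 7 + 1) / 4 = 16/4 = 4
  mean(Z) = (2 + 6 + 5 + 1) / 4 = 14/4 = 3.5

Step 2 — sample covariance S[i,j] = (1/(n-1)) · Σ_k (x_{k,i} - mean_i) · (x_{k,j} - mean_j), with n-1 = 3.
  S[X,X] = ((1.25)·(1.25) + (1.25)·(1.25) + (0.25)·(0.25) + (-2.75)·(-2.75)) / 3 = 10.75/3 = 3.5833
  S[X,Y] = ((1.25)·(-2) + (1.25)·(2) + (0.25)·(3) + (-2.75)·(-3)) / 3 = 9/3 = 3
  S[X,Z] = ((1.25)·(-1.5) + (1.25)·(2.5) + (0.25)·(1.5) + (-2.75)·(-2.5)) / 3 = 8.5/3 = 2.8333
  S[Y,Y] = ((-2)·(-2) + (2)·(2) + (3)·(3) + (-3)·(-3)) / 3 = 26/3 = 8.6667
  S[Y,Z] = ((-2)·(-1.5) + (2)·(2.5) + (3)·(1.5) + (-3)·(-2.5)) / 3 = 20/3 = 6.6667
  S[Z,Z] = ((-1.5)·(-1.5) + (2.5)·(2.5) + (1.5)·(1.5) + (-2.5)·(-2.5)) / 3 = 17/3 = 5.6667

S is symmetric (S[j,i] = S[i,j]). Assembling:

S = [[3.5833, 3, 2.8333],
 [3, 8.6667, 6.6667],
 [2.8333, 6.6667, 5.6667]]


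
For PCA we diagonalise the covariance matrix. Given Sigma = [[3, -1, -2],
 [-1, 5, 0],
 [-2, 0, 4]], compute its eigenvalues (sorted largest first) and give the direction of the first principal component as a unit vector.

Step 1 — characteristic polynomial p(λ) = det(λI - Sigma) = λ³ - tr·λ² + c_1·λ - det, where tr = trace, c_1 = sum of the principal 2×2 minors, det = det(Sigma):
  tr = 3 + 5 + 4 = 12,
  c_1 = (3·5 - (-1)²) + (3·4 - (-2)²) + (5·4 - (0)²) = 14 + 8 + 20 = 42,
  det = 3·(5·4 - (0)²) - (-1)·((-1)·4 - (0)·(-2)) + (-2)·((-1)·(0) - 5·(-2)) = 3·(20) - (-1)·(-4) + (-2)·(10) = 36.
  So p(λ) = λ³ - 12λ² + 42λ - 36.
Step 2 — look for an integer root (rational root theorem: any rational root is an integer divisor of 36). Testing λ = 6:
  p(6) = 216 - 432 + 252 - 36 = 0  ✓
  Dividing out (λ - 6): p(λ) = (λ - 6)(λ² - 6λ + 6).
Step 3 — remaining eigenvalues from the quadratic λ² - 6λ + 6 = 0:
  Δ = 6² - 4·6 = 36 - 24 = 12,  λ = (6 ± √12)/2 = (6 ± 3.4641)/2 ≈ 4.7321 or 1.2679.
  Sorted: λ_1 = 6,  λ_2 = 4.7321,  λ_3 = 1.2679  (check: sum = 12 = tr ✓).

Step 4 — unit eigenvector for λ_1 = 6: v spans the null space of (Sigma - λ_1 I), whose rows are
  r_1 = (-3, -1, -2),  r_2 = (-1, -1, 0),  r_3 = (-2, 0, -2).
  v is orthogonal to every row, so take v ∝ r_1 × r_2 = ((-1)·(0) - (-2)·(-1), (-2)·(-1) - (-3)·(0), (-3)·(-1) - (-1)·(-1)) = (-2, 2, 2).
  Rescale (divide by 2; multiply by -1 so the first nonzero entry is positive): u = (1, -1, -1).
  ||u|| = √((1)² + (-1)² + (-1)²) = √(3) ≈ 1.7321,  v_1 = u/||u|| ≈ (0.5774, -0.5774, -0.5774) (||v_1|| = 1).

λ_1 = 6,  λ_2 = 4.7321,  λ_3 = 1.2679;  v_1 ≈ (0.5774, -0.5774, -0.5774)


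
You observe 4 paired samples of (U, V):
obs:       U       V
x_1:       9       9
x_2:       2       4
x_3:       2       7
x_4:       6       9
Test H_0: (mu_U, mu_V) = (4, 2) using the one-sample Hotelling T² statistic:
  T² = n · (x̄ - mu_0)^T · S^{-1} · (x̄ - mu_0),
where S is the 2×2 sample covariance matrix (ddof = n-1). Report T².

Step 1 — sample mean vector:
  mean(U) = (9 + 2 + 2 + 6) / 4 = 19/4 = 4.75
  mean(V) = (9 + 4 + 7 + 9) / 4 = 29/4 = 7.25
  x̄ = (4.75, 7.25),  deviation x̄ - mu_0 = (4.75, 7.25) - (4, 2) = (0.75, 5.25).

Step 2 — sample covariance matrix, S[i,j] = (1/(n-1)) · Σ_k (x_{k,i} - mean_i) · (x_{k,j} - mean_j), divisor n-1 = 3:
  S[U,U] = ((4.25)·(4.25) + (-2.75)·(-2.75) + (-2.75)·(-2.75) + (1.25)·(1.25)) / 3 = 34.75/3 = 11.5833
  S[U,V] = ((4.25)·(1.75) + (-2.75)·(-3.25) + (-2.75)·(-0.25) + (1.25)·(1.75)) / 3 = 19.25/3 = 6.4167
  S[V,V] = ((1.75)·(1.75) + (-3.25)·(-3.25) + (-0.25)·(-0.25) + (1.75)·(1.75)) / 3 = 16.75/3 = 5.5833
  S = [[11.5833, 6.4167],
 [6.4167, 5.5833]].

Step 3 — invert S. det(S) = 11.5833·5.5833 - (6.4167)² = 23.5.
  S^{-1} = (1/det) · [[d, -b], [-b, a]] = [[0.2376, -0.273],
 [-0.273, 0.4929]].

Step 4 — quadratic form (x̄ - mu_0)^T · S^{-1} · (x̄ - mu_0):
  S^{-1} · (x̄ - mu_0) = (-1.2553, 2.383),
  (x̄ - mu_0)^T · [...] = (0.75)·(-1.2553) + (5.25)·(2.383) = 11.5691.

Step 5 — scale by n: T² = 4 · 11.5691 = 46.2766.

T² ≈ 46.2766


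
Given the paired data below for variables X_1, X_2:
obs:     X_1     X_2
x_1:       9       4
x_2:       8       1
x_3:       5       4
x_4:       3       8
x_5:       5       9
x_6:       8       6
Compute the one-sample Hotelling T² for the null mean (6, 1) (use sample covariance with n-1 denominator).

Step 1 — sample mean vector:
  mean(X_1) = (9 + 8 + 5 + 3 + 5 + 8) / 6 = 38/6 = 6.3333
  mean(X_2) = (4 + 1 + 4 + 8 + 9 + 6) / 6 = 32/6 = 5.3333
  x̄ = (6.3333, 5.3333),  deviation x̄ - mu_0 = (6.3333, 5.3333) - (6, 1) = (0.3333, 4.3333).

Step 2 — sample covariance matrix, S[i,j] = (1/(n-1)) · Σ_k (x_{k,i} - mean_i) · (x_{k,j} - mean_j), divisor n-1 = 5:
  S[X_1,X_1] = ((2.6667)·(2.6667) + (1.6667)·(1.6667) + (-1.3333)·(-1.3333) + (-3.3333)·(-3.3333) + (-1.3333)·(-1.3333) + (1.6667)·(1.6667)) / 5 = 27.3333/5 = 5.4667
  S[X_1,X_2] = ((2.6667)·(-1.3333) + (1.6667)·(-4.3333) + (-1.3333)·(-1.3333) + (-3.3333)·(2.6667) + (-1.3333)·(3.6667) + (1.6667)·(0.6667)) / 5 = -21.6667/5 = -4.3333
  S[X_2,X_2] = ((-1.3333)·(-1.3333) + (-4.3333)·(-4.3333) + (-1.3333)·(-1.3333) + (2.6667)·(2.6667) + (3.6667)·(3.6667) + (0.6667)·(0.6667)) / 5 = 43.3333/5 = 8.6667
  S = [[5.4667, -4.3333],
 [-4.3333, 8.6667]].

Step 3 — invert S. det(S) = 5.4667·8.6667 - (-4.3333)² = 28.6.
  S^{-1} = (1/det) · [[d, -b], [-b, a]] = [[0.303, 0.1515],
 [0.1515, 0.1911]].

Step 4 — quadratic form (x̄ - mu_0)^T · S^{-1} · (x̄ - mu_0):
  S^{-1} · (x̄ - mu_0) = (0.7576, 0.8788),
  (x̄ - mu_0)^T · [...] = (0.3333)·(0.7576) + (4.3333)·(0.8788) = 4.0606.

Step 5 — scale by n: T² = 6 · 4.0606 = 24.3636.

T² ≈ 24.3636


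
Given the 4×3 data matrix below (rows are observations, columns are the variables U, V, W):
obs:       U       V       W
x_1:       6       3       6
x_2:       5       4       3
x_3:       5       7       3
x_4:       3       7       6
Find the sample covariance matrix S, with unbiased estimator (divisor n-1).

Step 1 — column means:
  mean(U) = (6 + 5 + 5 + 3) / 4 = 19/4 = 4.75
  mean(V) = (3 + 4 + 7 + 7) / 4 = 21/4 = 5.25
  mean(W) = (6 + 3 + 3 + 6) / 4 = 18/4 = 4.5

Step 2 — sample covariance S[i,j] = (1/(n-1)) · Σ_k (x_{k,i} - mean_i) · (x_{k,j} - mean_j), with n-1 = 3.
  S[U,U] = ((1.25)·(1.25) + (0.25)·(0.25) + (0.25)·(0.25) + (-1.75)·(-1.75)) / 3 = 4.75/3 = 1.5833
  S[U,V] = ((1.25)·(-2.25) + (0.25)·(-1.25) + (0.25)·(1.75) + (-1.75)·(1.75)) / 3 = -5.75/3 = -1.9167
  S[U,W] = ((1.25)·(1.5) + (0.25)·(-1.5) + (0.25)·(-1.5) + (-1.75)·(1.5)) / 3 = -1.5/3 = -0.5
  S[V,V] = ((-2.25)·(-2.25) + (-1.25)·(-1.25) + (1.75)·(1.75) + (1.75)·(1.75)) / 3 = 12.75/3 = 4.25
  S[V,W] = ((-2.25)·(1.5) + (-1.25)·(-1.5) + (1.75)·(-1.5) + (1.75)·(1.5)) / 3 = -1.5/3 = -0.5
  S[W,W] = ((1.5)·(1.5) + (-1.5)·(-1.5) + (-1.5)·(-1.5) + (1.5)·(1.5)) / 3 = 9/3 = 3

S is symmetric (S[j,i] = S[i,j]). Assembling:

S = [[1.5833, -1.9167, -0.5],
 [-1.9167, 4.25, -0.5],
 [-0.5, -0.5, 3]]


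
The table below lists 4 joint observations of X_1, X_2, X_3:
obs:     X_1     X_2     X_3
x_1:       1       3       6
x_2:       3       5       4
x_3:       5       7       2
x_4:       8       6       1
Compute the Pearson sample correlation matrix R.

Step 1 — column means:
  mean(X_1) = (1 + 3 + 5 + 8) / 4 = 17/4 = 4.25
  mean(X_2) = (3 + 5 + 7 + 6) / 4 = 21/4 = 5.25
  mean(X_3) = (6 + 4 + 2 + 1) / 4 = 13/4 = 3.25

Step 2 — sample variances and covariances s[i,j] = (1/(n-1)) · Σ_k (x_{k,i} - mean_i) · (x_{k,j} - mean_j), with n-1 = 3:
  s[X_1,X_1] = ((-3.25)·(-3.25) + (-1.25)·(-1.25) + (0.75)·(0.75) + (3.75)·(3.75)) / 3 = 26.75/3 = 8.9167
  s[X_1,X_2] = ((-3.25)·(-2.25) + (-1.25)·(-0.25) + (0.75)·(1.75) + (3.75)·(0.75)) / 3 = 11.75/3 = 3.9167
  s[X_1,X_3] = ((-3.25)·(2.75) + (-1.25)·(0.75) + (0.75)·(-1.25) + (3.75)·(-2.25)) / 3 = -19.25/3 = -6.4167
  s[X_2,X_2] = ((-2.25)·(-2.25) + (-0.25)·(-0.25) + (1.75)·(1.75) + (0.75)·(0.75)) / 3 = 8.75/3 = 2.9167
  s[X_2,X_3] = ((-2.25)·(2.75) + (-0.25)·(0.75) + (1.75)·(-1.25) + (0.75)·(-2.25)) / 3 = -10.25/3 = -3.4167
  s[X_3,X_3] = ((2.75)·(2.75) + (0.75)·(0.75) + (-1.25)·(-1.25) + (-2.25)·(-2.25)) / 3 = 14.75/3 = 4.9167
  Sample standard deviations s_i = √(s[i,i]):
  s(X_1) = √(8.9167) = 2.9861
  s(X_2) = √(2.9167) = 1.7078
  s(X_3) = √(4.9167) = 2.2174

Step 3 — r_{ij} = s_{ij} / (s_i · s_j):
  r[X_1,X_1] = 1 (diagonal).
  r[X_1,X_2] = 3.9167 / (2.9861 · 1.7078) = 3.9167 / 5.0997 = 0.768
  r[X_1,X_3] = -6.4167 / (2.9861 · 2.2174) = -6.4167 / 6.6212 = -0.9691
  r[X_2,X_2] = 1 (diagonal).
  r[X_2,X_3] = -3.4167 / (1.7078 · 2.2174) = -3.4167 / 3.7869 = -0.9022
  r[X_3,X_3] = 1 (diagonal).

R is symmetric with unit diagonal. Assembling:

R = [[1, 0.768, -0.9691],
 [0.768, 1, -0.9022],
 [-0.9691, -0.9022, 1]]


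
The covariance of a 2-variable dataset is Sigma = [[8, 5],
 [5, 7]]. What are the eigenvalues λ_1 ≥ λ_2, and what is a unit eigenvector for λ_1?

Step 1 — characteristic polynomial of 2×2 Sigma:
  det(Sigma - λI) = λ² - trace · λ + det = 0.
  trace = 8 + 7 = 15, det = 8·7 - (5)² = 31.
Step 2 — discriminant:
  Δ = trace² - 4·det = 225 - 124 = 101.
Step 3 — eigenvalues:
  λ = (trace ± √Δ)/2 = (15 ± 10.0499)/2,
  λ_1 = 12.5249,  λ_2 = 2.4751.

Step 4 — unit eigenvector for λ_1: solve (Sigma - λ_1 I)v = 0. First row:
  (8 - 12.5249)·v_x + (5)·v_y = 0, i.e. (-4.5249)·v_x + (5)·v_y = 0,
  so v ∝ (b, λ_1 - a) = (5, 4.5249) = u.
  ||u|| = √((5)² + (4.5249)²) = √(45.4751) ≈ 6.7435,
  v_1 = u/||u|| ≈ (0.7415, 0.671) (||v_1|| = 1).

λ_1 = 12.5249,  λ_2 = 2.4751;  v_1 ≈ (0.7415, 0.671)


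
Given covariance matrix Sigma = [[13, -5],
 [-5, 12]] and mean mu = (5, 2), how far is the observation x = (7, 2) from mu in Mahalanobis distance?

Step 1 — centre the observation: (x - mu) = (2, 0).

Step 2 — invert Sigma. det(Sigma) = 13·12 - (-5)² = 131.
  Sigma^{-1} = (1/det) · [[d, -b], [-b, a]] = [[0.0916, 0.0382],
 [0.0382, 0.0992]].

Step 3 — form the quadratic (x - mu)^T · Sigma^{-1} · (x - mu):
  Sigma^{-1} · (x - mu) = (0.1832, 0.0763).
  (x - mu)^T · [Sigma^{-1} · (x - mu)] = (2)·(0.1832) + (0)·(0.0763) = 0.3664.

Step 4 — take square root: d = √(0.3664) ≈ 0.6053.

d(x, mu) = √(0.3664) ≈ 0.6053


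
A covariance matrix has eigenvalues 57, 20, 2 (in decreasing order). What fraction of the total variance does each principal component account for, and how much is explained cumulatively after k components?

Step 1 — total variance = trace(Sigma) = Σ λ_i = 57 + 20 + 2 = 79.

Step 2 — fraction explained by component i = λ_i / Σ λ:
  PC1: 57/79 = 0.7215
  PC2: 20/79 = 0.2532
  PC3: 2/79 = 0.0253

Step 3 — cumulative fraction after k components = (λ_1 + ... + λ_k) / Σ λ:
  k = 1: 57/79 = 0.7215
  k = 2: (57 + 20)/79 = 77/79 = 0.9747
  k = 3: (57 + 20 + 2)/79 = 79/79 = 1

Summary (fraction, with percent):

explained: PC1 0.7215 (72.15%), PC2 0.2532 (25.32%), PC3 0.0253 (2.53%);  cumulative: 0.7215, 0.9747, 1


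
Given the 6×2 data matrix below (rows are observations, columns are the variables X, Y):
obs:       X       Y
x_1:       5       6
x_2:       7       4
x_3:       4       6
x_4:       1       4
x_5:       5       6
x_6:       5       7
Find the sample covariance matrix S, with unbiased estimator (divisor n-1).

Step 1 — column means:
  mean(X) = (5 + 7 + 4 + 1 + 5 + 5) / 6 = 27/6 = 4.5
  mean(Y) = (6 + 4 + 6 + 4 + 6 + 7) / 6 = 33/6 = 5.5

Step 2 — sample covariance S[i,j] = (1/(n-1)) · Σ_k (x_{k,i} - mean_i) · (x_{k,j} - mean_j), with n-1 = 5.
  S[X,X] = ((0.5)·(0.5) + (2.5)·(2.5) + (-0.5)·(-0.5) + (-3.5)·(-3.5) + (0.5)·(0.5) + (0.5)·(0.5)) / 5 = 19.5/5 = 3.9
  S[X,Y] = ((0.5)·(0.5) + (2.5)·(-1.5) + (-0.5)·(0.5) + (-3.5)·(-1.5) + (0.5)·(0.5) + (0.5)·(1.5)) / 5 = 2.5/5 = 0.5
  S[Y,Y] = ((0.5)·(0.5) + (-1.5)·(-1.5) + (0.5)·(0.5) + (-1.5)·(-1.5) + (0.5)·(0.5) + (1.5)·(1.5)) / 5 = 7.5/5 = 1.5

S is symmetric (S[j,i] = S[i,j]). Assembling:

S = [[3.9, 0.5],
 [0.5, 1.5]]


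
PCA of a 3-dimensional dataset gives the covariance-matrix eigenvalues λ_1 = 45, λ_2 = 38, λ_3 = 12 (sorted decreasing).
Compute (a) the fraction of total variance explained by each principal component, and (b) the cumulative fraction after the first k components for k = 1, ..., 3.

Step 1 — total variance = trace(Sigma) = Σ λ_i = 45 + 38 + 12 = 95.

Step 2 — fraction explained by component i = λ_i / Σ λ:
  PC1: 45/95 = 0.4737
  PC2: 38/95 = 0.4
  PC3: 12/95 = 0.1263

Step 3 — cumulative fraction after k components = (λ_1 + ... + λ_k) / Σ λ:
  k = 1: 45/95 = 0.4737
  k = 2: (45 + 38)/95 = 83/95 = 0.8737
  k = 3: (45 + 38 + 12)/95 = 95/95 = 1

Summary (fraction, with percent):

explained: PC1 0.4737 (47.37%), PC2 0.4 (40%), PC3 0.1263 (12.63%);  cumulative: 0.4737, 0.8737, 1


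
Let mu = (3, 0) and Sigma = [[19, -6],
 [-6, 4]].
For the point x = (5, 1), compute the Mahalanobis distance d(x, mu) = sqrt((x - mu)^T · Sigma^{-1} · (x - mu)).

Step 1 — centre the observation: (x - mu) = (2, 1).

Step 2 — invert Sigma. det(Sigma) = 19·4 - (-6)² = 40.
  Sigma^{-1} = (1/det) · [[d, -b], [-b, a]] = [[0.1, 0.15],
 [0.15, 0.475]].

Step 3 — form the quadratic (x - mu)^T · Sigma^{-1} · (x - mu):
  Sigma^{-1} · (x - mu) = (0.35, 0.775).
  (x - mu)^T · [Sigma^{-1} · (x - mu)] = (2)·(0.35) + (1)·(0.775) = 1.475.

Step 4 — take square root: d = √(1.475) ≈ 1.2145.

d(x, mu) = √(1.475) ≈ 1.2145


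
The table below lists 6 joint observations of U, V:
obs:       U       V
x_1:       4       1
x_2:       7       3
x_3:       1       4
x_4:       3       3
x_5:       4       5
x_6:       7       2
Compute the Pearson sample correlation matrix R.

Step 1 — column means:
  mean(U) = (4 + 7 + 1 + 3 + 4 + 7) / 6 = 26/6 = 4.3333
  mean(V) = (1 + 3 + 4 + 3 + 5 + 2) / 6 = 18/6 = 3

Step 2 — sample variances and covariances s[i,j] = (1/(n-1)) · Σ_k (x_{k,i} - mean_i) · (x_{k,j} - mean_j), with n-1 = 5:
  s[U,U] = ((-0.3333)·(-0.3333) + (2.6667)·(2.6667) + (-3.3333)·(-3.3333) + (-1.3333)·(-1.3333) + (-0.3333)·(-0.3333) + (2.6667)·(2.6667)) / 5 = 27.3333/5 = 5.4667
  s[U,V] = ((-0.3333)·(-2) + (2.6667)·(0) + (-3.3333)·(1) + (-1.3333)·(0) + (-0.3333)·(2) + (2.6667)·(-1)) / 5 = -6/5 = -1.2
  s[V,V] = ((-2)·(-2) + (0)·(0) + (1)·(1) + (0)·(0) + (2)·(2) + (-1)·(-1)) / 5 = 10/5 = 2
  Sample standard deviations s_i = √(s[i,i]):
  s(U) = √(5.4667) = 2.3381
  s(V) = √(2) = 1.4142

Step 3 — r_{ij} = s_{ij} / (s_i · s_j):
  r[U,U] = 1 (diagonal).
  r[U,V] = -1.2 / (2.3381 · 1.4142) = -1.2 / 3.3066 = -0.3629
  r[V,V] = 1 (diagonal).

R is symmetric with unit diagonal. Assembling:

R = [[1, -0.3629],
 [-0.3629, 1]]


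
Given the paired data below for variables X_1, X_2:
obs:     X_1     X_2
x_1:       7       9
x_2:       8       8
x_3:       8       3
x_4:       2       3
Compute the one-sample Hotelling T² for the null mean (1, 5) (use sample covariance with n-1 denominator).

Step 1 — sample mean vector:
  mean(X_1) = (7 + 8 + 8 + 2) / 4 = 25/4 = 6.25
  mean(X_2) = (9 + 8 + 3 + 3) / 4 = 23/4 = 5.75
  x̄ = (6.25, 5.75),  deviation x̄ - mu_0 = (6.25, 5.75) - (1, 5) = (5.25, 0.75).

Step 2 — sample covariance matrix, S[i,j] = (1/(n-1)) · Σ_k (x_{k,i} - mean_i) · (x_{k,j} - mean_j), divisor n-1 = 3:
  S[X_1,X_1] = ((0.75)·(0.75) + (1.75)·(1.75) + (1.75)·(1.75) + (-4.25)·(-4.25)) / 3 = 24.75/3 = 8.25
  S[X_1,X_2] = ((0.75)·(3.25) + (1.75)·(2.25) + (1.75)·(-2.75) + (-4.25)·(-2.75)) / 3 = 13.25/3 = 4.4167
  S[X_2,X_2] = ((3.25)·(3.25) + (2.25)·(2.25) + (-2.75)·(-2.75) + (-2.75)·(-2.75)) / 3 = 30.75/3 = 10.25
  S = [[8.25, 4.4167],
 [4.4167, 10.25]].

Step 3 — invert S. det(S) = 8.25·10.25 - (4.4167)² = 65.0556.
  S^{-1} = (1/det) · [[d, -b], [-b, a]] = [[0.1576, -0.0679],
 [-0.0679, 0.1268]].

Step 4 — quadratic form (x̄ - mu_0)^T · S^{-1} · (x̄ - mu_0):
  S^{-1} · (x̄ - mu_0) = (0.7763, -0.2613),
  (x̄ - mu_0)^T · [...] = (5.25)·(0.7763) + (0.75)·(-0.2613) = 3.8794.

Step 5 — scale by n: T² = 4 · 3.8794 = 15.5175.

T² ≈ 15.5175


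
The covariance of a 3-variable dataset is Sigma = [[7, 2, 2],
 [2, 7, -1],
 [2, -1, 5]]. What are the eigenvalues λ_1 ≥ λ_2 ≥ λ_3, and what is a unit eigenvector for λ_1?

Step 1 — characteristic polynomial p(λ) = det(λI - Sigma) = λ³ - tr·λ² + c_1·λ - det, where tr = trace, c_1 = sum of the principal 2×2 minors, det = det(Sigma):
  tr = 7 + 7 + 5 = 19,
  c_1 = (7·7 - (2)²) + (7·5 - (2)²) + (7·5 - (-1)²) = 45 + 31 + 34 = 110,
  det = 7·(7·5 - (-1)²) - (2)·((2)·5 - (-1)·(2)) + (2)·((2)·(-1) - 7·(2)) = 7·(34) - (2)·(12) + (2)·(-16) = 182.
  So p(λ) = λ³ - 19λ² + 110λ - 182.
Step 2 — look for an integer root (rational root theorem: any rational root is an integer divisor of 182). Testing λ = 7:
  p(7) = 343 - 931 + 770 - 182 = 0  ✓
  Dividing out (λ - 7): p(λ) = (λ - 7)(λ² - 12λ + 26).
Step 3 — remaining eigenvalues from the quadratic λ² - 12λ + 26 = 0:
  Δ = 12² - 4·26 = 144 - 104 = 40,  λ = (12 ± √40)/2 = (12 ± 6.3246)/2 ≈ 9.1623 or 2.8377.
  Sorted: λ_1 = 9.1623,  λ_2 = 7,  λ_3 = 2.8377  (check: sum = 19 = tr ✓).

Step 4 — unit eigenvector for λ_1 ≈ 9.1623: v spans the null space of (Sigma - λ_1 I), whose rows are
  r_1 = (-2.1623, 2, 2),  r_2 = (2, -2.1623, -1),  r_3 = (2, -1, -4.1623).
  v is orthogonal to every row, so take v ∝ r_1 × r_2 = ((2)·(-1) - (2)·(-2.1623), (2)·(2) - (-2.1623)·(-1), (-2.1623)·(-2.1623) - (2)·(2)) ≈ (2.3246, 1.8377, 0.6754).
  Let u = (2.3246, 1.8377, 0.6754).
  ||u|| = √((2.3246)² + (1.8377)² + (0.6754)²) = √(9.237) ≈ 3.0392,  v_1 = u/||u|| ≈ (0.7648, 0.6047, 0.2222) (||v_1|| = 1).

λ_1 = 9.1623,  λ_2 = 7,  λ_3 = 2.8377;  v_1 ≈ (0.7648, 0.6047, 0.2222)


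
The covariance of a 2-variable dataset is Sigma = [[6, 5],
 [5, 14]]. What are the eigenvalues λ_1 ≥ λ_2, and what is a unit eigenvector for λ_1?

Step 1 — characteristic polynomial of 2×2 Sigma:
  det(Sigma - λI) = λ² - trace · λ + det = 0.
  trace = 6 + 14 = 20, det = 6·14 - (5)² = 59.
Step 2 — discriminant:
  Δ = trace² - 4·det = 400 - 236 = 164.
Step 3 — eigenvalues:
  λ = (trace ± √Δ)/2 = (20 ± 12.8062)/2,
  λ_1 = 16.4031,  λ_2 = 3.5969.

Step 4 — unit eigenvector for λ_1: solve (Sigma - λ_1 I)v = 0. First row:
  (6 - 16.4031)·v_x + (5)·v_y = 0, i.e. (-10.4031)·v_x + (5)·v_y = 0,
  so v ∝ (b, λ_1 - a) = (5, 10.4031) = u.
  ||u|| = √((5)² + (10.4031)²) = √(133.225) ≈ 11.5423,
  v_1 = u/||u|| ≈ (0.4332, 0.9013) (||v_1|| = 1).

λ_1 = 16.4031,  λ_2 = 3.5969;  v_1 ≈ (0.4332, 0.9013)


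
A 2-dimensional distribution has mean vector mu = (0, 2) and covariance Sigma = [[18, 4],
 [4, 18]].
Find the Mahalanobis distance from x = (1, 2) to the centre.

Step 1 — centre the observation: (x - mu) = (1, 0).

Step 2 — invert Sigma. det(Sigma) = 18·18 - (4)² = 308.
  Sigma^{-1} = (1/det) · [[d, -b], [-b, a]] = [[0.0584, -0.013],
 [-0.013, 0.0584]].

Step 3 — form the quadratic (x - mu)^T · Sigma^{-1} · (x - mu):
  Sigma^{-1} · (x - mu) = (0.0584, -0.013).
  (x - mu)^T · [Sigma^{-1} · (x - mu)] = (1)·(0.0584) + (0)·(-0.013) = 0.0584.

Step 4 — take square root: d = √(0.0584) ≈ 0.2417.

d(x, mu) = √(0.0584) ≈ 0.2417


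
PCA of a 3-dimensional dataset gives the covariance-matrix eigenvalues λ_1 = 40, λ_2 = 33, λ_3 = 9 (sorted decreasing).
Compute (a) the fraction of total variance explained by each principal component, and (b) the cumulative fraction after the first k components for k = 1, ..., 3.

Step 1 — total variance = trace(Sigma) = Σ λ_i = 40 + 33 + 9 = 82.

Step 2 — fraction explained by component i = λ_i / Σ λ:
  PC1: 40/82 = 0.4878
  PC2: 33/82 = 0.4024
  PC3: 9/82 = 0.1098

Step 3 — cumulative fraction after k components = (λ_1 + ... + λ_k) / Σ λ:
  k = 1: 40/82 = 0.4878
  k = 2: (40 + 33)/82 = 73/82 = 0.8902
  k = 3: (40 + 33 + 9)/82 = 82/82 = 1

Summary (fraction, with percent):

explained: PC1 0.4878 (48.78%), PC2 0.4024 (40.24%), PC3 0.1098 (10.98%);  cumulative: 0.4878, 0.8902, 1


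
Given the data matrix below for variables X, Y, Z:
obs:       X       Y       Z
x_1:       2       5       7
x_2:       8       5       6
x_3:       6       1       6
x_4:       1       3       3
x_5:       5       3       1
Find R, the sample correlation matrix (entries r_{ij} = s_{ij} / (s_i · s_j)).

Step 1 — column means:
  mean(X) = (2 + 8 + 6 + 1 + 5) / 5 = 22/5 = 4.4
  mean(Y) = (5 + 5 + 1 + 3 + 3) / 5 = 17/5 = 3.4
  mean(Z) = (7 + 6 + 6 + 3 + 1) / 5 = 23/5 = 4.6

Step 2 — sample variances and covariances s[i,j] = (1/(n-1)) · Σ_k (x_{k,i} - mean_i) · (x_{k,j} - mean_j), with n-1 = 4:
  s[X,X] = ((-2.4)·(-2.4) + (3.6)·(3.6) + (1.6)·(1.6) + (-3.4)·(-3.4) + (0.6)·(0.6)) / 4 = 33.2/4 = 8.3
  s[X,Y] = ((-2.4)·(1.6) + (3.6)·(1.6) + (1.6)·(-2.4) + (-3.4)·(-0.4) + (0.6)·(-0.4)) / 4 = -0.8/4 = -0.2
  s[X,Z] = ((-2.4)·(2.4) + (3.6)·(1.4) + (1.6)·(1.4) + (-3.4)·(-1.6) + (0.6)·(-3.6)) / 4 = 4.8/4 = 1.2
  s[Y,Y] = ((1.6)·(1.6) + (1.6)·(1.6) + (-2.4)·(-2.4) + (-0.4)·(-0.4) + (-0.4)·(-0.4)) / 4 = 11.2/4 = 2.8
  s[Y,Z] = ((1.6)·(2.4) + (1.6)·(1.4) + (-2.4)·(1.4) + (-0.4)·(-1.6) + (-0.4)·(-3.6)) / 4 = 4.8/4 = 1.2
  s[Z,Z] = ((2.4)·(2.4) + (1.4)·(1.4) + (1.4)·(1.4) + (-1.6)·(-1.6) + (-3.6)·(-3.6)) / 4 = 25.2/4 = 6.3
  Sample standard deviations s_i = √(s[i,i]):
  s(X) = √(8.3) = 2.881
  s(Y) = √(2.8) = 1.6733
  s(Z) = √(6.3) = 2.51

Step 3 — r_{ij} = s_{ij} / (s_i · s_j):
  r[X,X] = 1 (diagonal).
  r[X,Y] = -0.2 / (2.881 · 1.6733) = -0.2 / 4.8208 = -0.0415
  r[X,Z] = 1.2 / (2.881 · 2.51) = 1.2 / 7.2312 = 0.1659
  r[Y,Y] = 1 (diagonal).
  r[Y,Z] = 1.2 / (1.6733 · 2.51) = 1.2 / 4.2 = 0.2857
  r[Z,Z] = 1 (diagonal).

R is symmetric with unit diagonal. Assembling:

R = [[1, -0.0415, 0.1659],
 [-0.0415, 1, 0.2857],
 [0.1659, 0.2857, 1]]


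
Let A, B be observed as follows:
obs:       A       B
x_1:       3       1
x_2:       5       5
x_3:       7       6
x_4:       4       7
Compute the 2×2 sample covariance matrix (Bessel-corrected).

Step 1 — column means:
  mean(A) = (3 + 5 + 7 + 4) / 4 = 19/4 = 4.75
  mean(B) = (1 + 5 + 6 + 7) / 4 = 19/4 = 4.75

Step 2 — sample covariance S[i,j] = (1/(n-1)) · Σ_k (x_{k,i} - mean_i) · (x_{k,j} - mean_j), with n-1 = 3.
  S[A,A] = ((-1.75)·(-1.75) + (0.25)·(0.25) + (2.25)·(2.25) + (-0.75)·(-0.75)) / 3 = 8.75/3 = 2.9167
  S[A,B] = ((-1.75)·(-3.75) + (0.25)·(0.25) + (2.25)·(1.25) + (-0.75)·(2.25)) / 3 = 7.75/3 = 2.5833
  S[B,B] = ((-3.75)·(-3.75) + (0.25)·(0.25) + (1.25)·(1.25) + (2.25)·(2.25)) / 3 = 20.75/3 = 6.9167

S is symmetric (S[j,i] = S[i,j]). Assembling:

S = [[2.9167, 2.5833],
 [2.5833, 6.9167]]


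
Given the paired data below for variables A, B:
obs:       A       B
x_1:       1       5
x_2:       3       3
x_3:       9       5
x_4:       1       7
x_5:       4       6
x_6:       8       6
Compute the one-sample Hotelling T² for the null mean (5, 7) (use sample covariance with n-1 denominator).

Step 1 — sample mean vector:
  mean(A) = (1 + 3 + 9 + 1 + 4 + 8) / 6 = 26/6 = 4.3333
  mean(B) = (5 + 3 + 5 + 7 + 6 + 6) / 6 = 32/6 = 5.3333
  x̄ = (4.3333, 5.3333),  deviation x̄ - mu_0 = (4.3333, 5.3333) - (5, 7) = (-0.6667, -1.6667).

Step 2 — sample covariance matrix, S[i,j] = (1/(n-1)) · Σ_k (x_{k,i} - mean_i) · (x_{k,j} - mean_j), divisor n-1 = 5:
  S[A,A] = ((-3.3333)·(-3.3333) + (-1.3333)·(-1.3333) + (4.6667)·(4.6667) + (-3.3333)·(-3.3333) + (-0.3333)·(-0.3333) + (3.6667)·(3.6667)) / 5 = 59.3333/5 = 11.8667
  S[A,B] = ((-3.3333)·(-0.3333) + (-1.3333)·(-2.3333) + (4.6667)·(-0.3333) + (-3.3333)·(1.6667) + (-0.3333)·(0.6667) + (3.6667)·(0.6667)) / 5 = -0.6667/5 = -0.1333
  S[B,B] = ((-0.3333)·(-0.3333) + (-2.3333)·(-2.3333) + (-0.3333)·(-0.3333) + (1.6667)·(1.6667) + (0.6667)·(0.6667) + (0.6667)·(0.6667)) / 5 = 9.3333/5 = 1.8667
  S = [[11.8667, -0.1333],
 [-0.1333, 1.8667]].

Step 3 — invert S. det(S) = 11.8667·1.8667 - (-0.1333)² = 22.1333.
  S^{-1} = (1/det) · [[d, -b], [-b, a]] = [[0.0843, 0.006],
 [0.006, 0.5361]].

Step 4 — quadratic form (x̄ - mu_0)^T · S^{-1} · (x̄ - mu_0):
  S^{-1} · (x̄ - mu_0) = (-0.0663, -0.8976),
  (x̄ - mu_0)^T · [...] = (-0.6667)·(-0.0663) + (-1.6667)·(-0.8976) = 1.5402.

Step 5 — scale by n: T² = 6 · 1.5402 = 9.241.

T² ≈ 9.241
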